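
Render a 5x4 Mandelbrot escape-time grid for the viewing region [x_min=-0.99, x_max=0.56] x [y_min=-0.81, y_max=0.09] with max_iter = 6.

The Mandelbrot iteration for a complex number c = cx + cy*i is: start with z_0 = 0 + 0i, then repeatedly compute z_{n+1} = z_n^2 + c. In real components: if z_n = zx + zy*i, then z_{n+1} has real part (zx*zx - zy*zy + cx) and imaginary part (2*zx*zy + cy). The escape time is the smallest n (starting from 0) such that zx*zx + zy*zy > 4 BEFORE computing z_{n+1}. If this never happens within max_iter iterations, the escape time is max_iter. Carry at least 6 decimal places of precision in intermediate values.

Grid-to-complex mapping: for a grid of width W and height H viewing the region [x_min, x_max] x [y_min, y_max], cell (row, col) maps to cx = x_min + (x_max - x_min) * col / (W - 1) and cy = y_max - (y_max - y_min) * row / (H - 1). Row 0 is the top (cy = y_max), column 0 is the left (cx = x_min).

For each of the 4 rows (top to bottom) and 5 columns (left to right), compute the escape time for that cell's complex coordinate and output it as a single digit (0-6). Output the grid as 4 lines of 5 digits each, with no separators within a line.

(row=0, col=0): c = -0.9900 + 0.0900i → escape time 6
(row=0, col=1): c = -0.6025 + 0.0900i → escape time 6
(row=0, col=2): c = -0.2150 + 0.0900i → escape time 6
(row=0, col=3): c = 0.1725 + 0.0900i → escape time 6
(row=0, col=4): c = 0.5600 + 0.0900i → escape time 4
(row=1, col=0): c = -0.9900 + -0.2100i → escape time 6
(row=1, col=1): c = -0.6025 + -0.2100i → escape time 6
(row=1, col=2): c = -0.2150 + -0.2100i → escape time 6
(row=1, col=3): c = 0.1725 + -0.2100i → escape time 6
(row=1, col=4): c = 0.5600 + -0.2100i → escape time 4
(row=2, col=0): c = -0.9900 + -0.5100i → escape time 5
(row=2, col=1): c = -0.6025 + -0.5100i → escape time 6
(row=2, col=2): c = -0.2150 + -0.5100i → escape time 6
(row=2, col=3): c = 0.1725 + -0.5100i → escape time 6
(row=2, col=4): c = 0.5600 + -0.5100i → escape time 4
(row=3, col=0): c = -0.9900 + -0.8100i → escape time 3
(row=3, col=1): c = -0.6025 + -0.8100i → escape time 4
(row=3, col=2): c = -0.2150 + -0.8100i → escape time 6
(row=3, col=3): c = 0.1725 + -0.8100i → escape time 5
(row=3, col=4): c = 0.5600 + -0.8100i → escape time 3

Answer: 66664
66664
56664
34653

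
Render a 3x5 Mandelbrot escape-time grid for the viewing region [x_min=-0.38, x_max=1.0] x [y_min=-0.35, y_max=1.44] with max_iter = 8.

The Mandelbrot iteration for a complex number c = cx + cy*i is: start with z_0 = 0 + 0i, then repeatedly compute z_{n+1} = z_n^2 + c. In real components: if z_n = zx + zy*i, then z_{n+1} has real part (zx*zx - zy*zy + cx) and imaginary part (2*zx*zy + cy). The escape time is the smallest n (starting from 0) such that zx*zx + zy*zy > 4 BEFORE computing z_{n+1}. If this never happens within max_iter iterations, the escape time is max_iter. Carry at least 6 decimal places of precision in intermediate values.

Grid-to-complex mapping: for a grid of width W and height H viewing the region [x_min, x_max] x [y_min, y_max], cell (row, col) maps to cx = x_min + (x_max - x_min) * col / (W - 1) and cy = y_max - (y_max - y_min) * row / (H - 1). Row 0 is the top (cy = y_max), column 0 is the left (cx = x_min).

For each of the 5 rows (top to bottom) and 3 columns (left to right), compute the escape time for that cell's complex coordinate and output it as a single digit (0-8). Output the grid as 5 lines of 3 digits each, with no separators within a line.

(row=0, col=0): c = -0.3800 + 1.4400i → escape time 2
(row=0, col=1): c = 0.3100 + 1.4400i → escape time 2
(row=0, col=2): c = 1.0000 + 1.4400i → escape time 2
(row=1, col=0): c = -0.3800 + 0.9925i → escape time 5
(row=1, col=1): c = 0.3100 + 0.9925i → escape time 3
(row=1, col=2): c = 1.0000 + 0.9925i → escape time 2
(row=2, col=0): c = -0.3800 + 0.5450i → escape time 8
(row=2, col=1): c = 0.3100 + 0.5450i → escape time 8
(row=2, col=2): c = 1.0000 + 0.5450i → escape time 2
(row=3, col=0): c = -0.3800 + 0.0975i → escape time 8
(row=3, col=1): c = 0.3100 + 0.0975i → escape time 8
(row=3, col=2): c = 1.0000 + 0.0975i → escape time 2
(row=4, col=0): c = -0.3800 + -0.3500i → escape time 8
(row=4, col=1): c = 0.3100 + -0.3500i → escape time 8
(row=4, col=2): c = 1.0000 + -0.3500i → escape time 2

Answer: 222
532
882
882
882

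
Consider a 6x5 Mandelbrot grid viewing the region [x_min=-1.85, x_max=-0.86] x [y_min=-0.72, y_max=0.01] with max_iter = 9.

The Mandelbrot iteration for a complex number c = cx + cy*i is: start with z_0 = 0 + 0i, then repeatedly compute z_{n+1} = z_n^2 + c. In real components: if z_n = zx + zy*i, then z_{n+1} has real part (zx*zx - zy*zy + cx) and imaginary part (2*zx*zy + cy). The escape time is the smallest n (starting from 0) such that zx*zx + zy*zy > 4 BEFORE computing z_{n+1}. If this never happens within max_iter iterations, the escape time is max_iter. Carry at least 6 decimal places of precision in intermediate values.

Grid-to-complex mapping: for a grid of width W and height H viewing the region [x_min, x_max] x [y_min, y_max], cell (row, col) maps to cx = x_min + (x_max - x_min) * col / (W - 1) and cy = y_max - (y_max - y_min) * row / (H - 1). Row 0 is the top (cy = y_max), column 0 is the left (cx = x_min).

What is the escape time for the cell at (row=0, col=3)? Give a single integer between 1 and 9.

Answer: 9

Derivation:
z_0 = 0 + 0i, c = -1.2560 + 0.0100i
Iter 1: z = -1.2560 + 0.0100i, |z|^2 = 1.5776
Iter 2: z = 0.3214 + -0.0151i, |z|^2 = 0.1035
Iter 3: z = -1.1529 + 0.0003i, |z|^2 = 1.3292
Iter 4: z = 0.0732 + 0.0094i, |z|^2 = 0.0054
Iter 5: z = -1.2507 + 0.0114i, |z|^2 = 1.5645
Iter 6: z = 0.3082 + -0.0184i, |z|^2 = 0.0953
Iter 7: z = -1.1614 + -0.0014i, |z|^2 = 1.3487
Iter 8: z = 0.0927 + 0.0132i, |z|^2 = 0.0088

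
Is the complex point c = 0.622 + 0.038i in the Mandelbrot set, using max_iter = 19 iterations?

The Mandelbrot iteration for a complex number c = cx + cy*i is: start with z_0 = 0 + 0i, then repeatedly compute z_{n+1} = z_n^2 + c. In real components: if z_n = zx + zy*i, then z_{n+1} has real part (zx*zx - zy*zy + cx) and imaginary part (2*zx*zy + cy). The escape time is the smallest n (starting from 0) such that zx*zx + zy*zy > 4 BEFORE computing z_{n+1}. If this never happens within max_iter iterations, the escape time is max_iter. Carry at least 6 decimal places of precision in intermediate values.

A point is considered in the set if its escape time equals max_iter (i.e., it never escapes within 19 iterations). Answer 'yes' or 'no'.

z_0 = 0 + 0i, c = 0.6220 + 0.0380i
Iter 1: z = 0.6220 + 0.0380i, |z|^2 = 0.3883
Iter 2: z = 1.0074 + 0.0853i, |z|^2 = 1.0222
Iter 3: z = 1.6297 + 0.2098i, |z|^2 = 2.6998
Iter 4: z = 3.2338 + 0.7218i, |z|^2 = 10.9784
Escaped at iteration 4

Answer: no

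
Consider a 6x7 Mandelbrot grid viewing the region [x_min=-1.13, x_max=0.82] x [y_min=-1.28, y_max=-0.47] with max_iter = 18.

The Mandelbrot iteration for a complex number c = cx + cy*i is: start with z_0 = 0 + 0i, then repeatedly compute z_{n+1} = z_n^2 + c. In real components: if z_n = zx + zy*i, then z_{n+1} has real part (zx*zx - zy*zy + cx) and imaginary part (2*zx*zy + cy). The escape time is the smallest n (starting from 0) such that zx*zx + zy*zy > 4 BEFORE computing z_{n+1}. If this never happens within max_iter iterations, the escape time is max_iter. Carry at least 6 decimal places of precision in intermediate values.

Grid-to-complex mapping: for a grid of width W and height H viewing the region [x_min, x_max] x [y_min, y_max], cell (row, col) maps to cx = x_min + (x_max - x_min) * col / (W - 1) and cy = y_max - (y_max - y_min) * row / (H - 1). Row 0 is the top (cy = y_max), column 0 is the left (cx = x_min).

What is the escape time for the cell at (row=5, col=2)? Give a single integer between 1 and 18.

z_0 = 0 + 0i, c = -0.3500 + -1.1450i
Iter 1: z = -0.3500 + -1.1450i, |z|^2 = 1.4335
Iter 2: z = -1.5385 + -0.3435i, |z|^2 = 2.4851
Iter 3: z = 1.8991 + -0.0880i, |z|^2 = 3.6142
Iter 4: z = 3.2487 + -1.4794i, |z|^2 = 12.7426
Escaped at iteration 4

Answer: 4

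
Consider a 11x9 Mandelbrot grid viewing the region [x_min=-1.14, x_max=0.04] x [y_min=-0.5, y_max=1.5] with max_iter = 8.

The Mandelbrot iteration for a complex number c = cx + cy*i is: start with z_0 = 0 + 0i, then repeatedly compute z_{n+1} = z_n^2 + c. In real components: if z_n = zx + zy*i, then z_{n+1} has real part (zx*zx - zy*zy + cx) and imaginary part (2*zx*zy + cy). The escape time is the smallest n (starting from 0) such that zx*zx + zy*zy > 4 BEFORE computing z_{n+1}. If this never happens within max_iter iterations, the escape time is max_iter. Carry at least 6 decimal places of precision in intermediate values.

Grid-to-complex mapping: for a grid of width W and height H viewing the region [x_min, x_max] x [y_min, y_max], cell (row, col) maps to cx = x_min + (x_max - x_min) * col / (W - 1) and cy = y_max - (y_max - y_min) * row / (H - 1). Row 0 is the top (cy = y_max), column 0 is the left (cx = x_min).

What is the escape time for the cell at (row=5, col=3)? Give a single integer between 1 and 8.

z_0 = 0 + 0i, c = -0.7860 + 0.2500i
Iter 1: z = -0.7860 + 0.2500i, |z|^2 = 0.6803
Iter 2: z = -0.2307 + -0.1430i, |z|^2 = 0.0737
Iter 3: z = -0.7532 + 0.3160i, |z|^2 = 0.6672
Iter 4: z = -0.3185 + -0.2260i, |z|^2 = 0.1525
Iter 5: z = -0.7356 + 0.3940i, |z|^2 = 0.6964
Iter 6: z = -0.4000 + -0.3296i, |z|^2 = 0.2687
Iter 7: z = -0.7346 + 0.5137i, |z|^2 = 0.8036

Answer: 8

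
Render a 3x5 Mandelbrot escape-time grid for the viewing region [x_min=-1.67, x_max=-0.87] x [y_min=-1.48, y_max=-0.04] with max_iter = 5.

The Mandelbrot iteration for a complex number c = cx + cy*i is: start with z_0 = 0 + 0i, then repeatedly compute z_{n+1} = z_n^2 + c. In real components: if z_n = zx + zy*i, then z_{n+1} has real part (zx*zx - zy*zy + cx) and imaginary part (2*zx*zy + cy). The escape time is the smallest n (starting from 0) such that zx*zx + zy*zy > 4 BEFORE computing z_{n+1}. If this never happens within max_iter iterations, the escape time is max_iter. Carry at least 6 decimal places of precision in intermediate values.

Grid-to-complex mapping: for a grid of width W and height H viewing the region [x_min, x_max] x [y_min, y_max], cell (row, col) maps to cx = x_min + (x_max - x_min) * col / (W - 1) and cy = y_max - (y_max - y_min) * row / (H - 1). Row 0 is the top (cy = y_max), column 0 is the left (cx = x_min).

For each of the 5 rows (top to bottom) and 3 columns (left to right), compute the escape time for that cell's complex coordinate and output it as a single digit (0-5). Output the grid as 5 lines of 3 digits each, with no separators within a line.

(row=0, col=0): c = -1.6700 + -0.0400i → escape time 5
(row=0, col=1): c = -1.2700 + -0.0400i → escape time 5
(row=0, col=2): c = -0.8700 + -0.0400i → escape time 5
(row=1, col=0): c = -1.6700 + -0.4000i → escape time 3
(row=1, col=1): c = -1.2700 + -0.4000i → escape time 5
(row=1, col=2): c = -0.8700 + -0.4000i → escape time 5
(row=2, col=0): c = -1.6700 + -0.7600i → escape time 3
(row=2, col=1): c = -1.2700 + -0.7600i → escape time 3
(row=2, col=2): c = -0.8700 + -0.7600i → escape time 4
(row=3, col=0): c = -1.6700 + -1.1200i → escape time 1
(row=3, col=1): c = -1.2700 + -1.1200i → escape time 3
(row=3, col=2): c = -0.8700 + -1.1200i → escape time 3
(row=4, col=0): c = -1.6700 + -1.4800i → escape time 1
(row=4, col=1): c = -1.2700 + -1.4800i → escape time 2
(row=4, col=2): c = -0.8700 + -1.4800i → escape time 2

Answer: 555
355
334
133
122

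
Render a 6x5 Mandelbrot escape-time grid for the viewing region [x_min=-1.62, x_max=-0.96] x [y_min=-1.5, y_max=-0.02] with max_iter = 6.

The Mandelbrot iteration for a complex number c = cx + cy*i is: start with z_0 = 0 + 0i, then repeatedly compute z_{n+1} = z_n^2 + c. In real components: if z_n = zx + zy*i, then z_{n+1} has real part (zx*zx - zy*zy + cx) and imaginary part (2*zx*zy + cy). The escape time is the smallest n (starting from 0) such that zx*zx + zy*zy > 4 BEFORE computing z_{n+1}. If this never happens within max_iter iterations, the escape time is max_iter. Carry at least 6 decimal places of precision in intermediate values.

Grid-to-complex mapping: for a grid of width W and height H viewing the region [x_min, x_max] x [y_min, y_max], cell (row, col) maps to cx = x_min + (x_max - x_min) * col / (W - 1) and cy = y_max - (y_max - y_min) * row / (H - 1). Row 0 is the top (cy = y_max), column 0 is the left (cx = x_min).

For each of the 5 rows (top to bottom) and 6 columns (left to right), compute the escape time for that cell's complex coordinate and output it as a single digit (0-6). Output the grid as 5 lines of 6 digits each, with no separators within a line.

Answer: 666666
445666
333334
222333
111222

Derivation:
(row=0, col=0): c = -1.6200 + -0.0200i → escape time 6
(row=0, col=1): c = -1.4880 + -0.0200i → escape time 6
(row=0, col=2): c = -1.3560 + -0.0200i → escape time 6
(row=0, col=3): c = -1.2240 + -0.0200i → escape time 6
(row=0, col=4): c = -1.0920 + -0.0200i → escape time 6
(row=0, col=5): c = -0.9600 + -0.0200i → escape time 6
(row=1, col=0): c = -1.6200 + -0.3900i → escape time 4
(row=1, col=1): c = -1.4880 + -0.3900i → escape time 4
(row=1, col=2): c = -1.3560 + -0.3900i → escape time 5
(row=1, col=3): c = -1.2240 + -0.3900i → escape time 6
(row=1, col=4): c = -1.0920 + -0.3900i → escape time 6
(row=1, col=5): c = -0.9600 + -0.3900i → escape time 6
(row=2, col=0): c = -1.6200 + -0.7600i → escape time 3
(row=2, col=1): c = -1.4880 + -0.7600i → escape time 3
(row=2, col=2): c = -1.3560 + -0.7600i → escape time 3
(row=2, col=3): c = -1.2240 + -0.7600i → escape time 3
(row=2, col=4): c = -1.0920 + -0.7600i → escape time 3
(row=2, col=5): c = -0.9600 + -0.7600i → escape time 4
(row=3, col=0): c = -1.6200 + -1.1300i → escape time 2
(row=3, col=1): c = -1.4880 + -1.1300i → escape time 2
(row=3, col=2): c = -1.3560 + -1.1300i → escape time 2
(row=3, col=3): c = -1.2240 + -1.1300i → escape time 3
(row=3, col=4): c = -1.0920 + -1.1300i → escape time 3
(row=3, col=5): c = -0.9600 + -1.1300i → escape time 3
(row=4, col=0): c = -1.6200 + -1.5000i → escape time 1
(row=4, col=1): c = -1.4880 + -1.5000i → escape time 1
(row=4, col=2): c = -1.3560 + -1.5000i → escape time 1
(row=4, col=3): c = -1.2240 + -1.5000i → escape time 2
(row=4, col=4): c = -1.0920 + -1.5000i → escape time 2
(row=4, col=5): c = -0.9600 + -1.5000i → escape time 2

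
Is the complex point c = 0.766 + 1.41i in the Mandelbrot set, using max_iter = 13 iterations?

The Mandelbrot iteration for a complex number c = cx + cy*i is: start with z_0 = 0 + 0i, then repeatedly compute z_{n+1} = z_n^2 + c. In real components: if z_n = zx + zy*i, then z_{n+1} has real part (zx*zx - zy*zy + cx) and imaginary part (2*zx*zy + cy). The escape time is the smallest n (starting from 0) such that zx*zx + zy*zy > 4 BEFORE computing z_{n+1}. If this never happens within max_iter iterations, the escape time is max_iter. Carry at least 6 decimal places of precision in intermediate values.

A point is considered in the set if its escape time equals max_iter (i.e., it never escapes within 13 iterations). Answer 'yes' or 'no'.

Answer: no

Derivation:
z_0 = 0 + 0i, c = 0.7660 + 1.4100i
Iter 1: z = 0.7660 + 1.4100i, |z|^2 = 2.5749
Iter 2: z = -0.6353 + 3.5701i, |z|^2 = 13.1494
Escaped at iteration 2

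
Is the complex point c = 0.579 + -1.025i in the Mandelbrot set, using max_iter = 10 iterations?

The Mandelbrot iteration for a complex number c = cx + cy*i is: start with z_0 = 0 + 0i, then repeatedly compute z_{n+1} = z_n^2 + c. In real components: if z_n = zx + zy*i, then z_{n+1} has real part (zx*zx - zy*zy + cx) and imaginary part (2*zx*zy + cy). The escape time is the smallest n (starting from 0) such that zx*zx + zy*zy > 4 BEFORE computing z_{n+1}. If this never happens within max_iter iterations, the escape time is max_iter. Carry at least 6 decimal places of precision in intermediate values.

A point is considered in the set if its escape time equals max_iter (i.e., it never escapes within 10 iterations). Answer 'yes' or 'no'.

z_0 = 0 + 0i, c = 0.5790 + -1.0250i
Iter 1: z = 0.5790 + -1.0250i, |z|^2 = 1.3859
Iter 2: z = -0.1364 + -2.2119i, |z|^2 = 4.9113
Escaped at iteration 2

Answer: no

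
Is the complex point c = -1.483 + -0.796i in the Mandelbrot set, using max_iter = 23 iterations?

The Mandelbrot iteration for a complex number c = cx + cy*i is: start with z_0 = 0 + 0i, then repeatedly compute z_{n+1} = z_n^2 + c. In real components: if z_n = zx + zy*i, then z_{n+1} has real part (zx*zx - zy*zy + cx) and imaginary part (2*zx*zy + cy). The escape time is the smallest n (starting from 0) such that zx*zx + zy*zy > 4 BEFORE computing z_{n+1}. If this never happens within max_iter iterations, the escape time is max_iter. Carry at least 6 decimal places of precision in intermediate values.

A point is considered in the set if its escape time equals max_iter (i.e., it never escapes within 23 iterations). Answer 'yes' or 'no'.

z_0 = 0 + 0i, c = -1.4830 + -0.7960i
Iter 1: z = -1.4830 + -0.7960i, |z|^2 = 2.8329
Iter 2: z = 0.0827 + 1.5649i, |z|^2 = 2.4559
Iter 3: z = -3.9252 + -0.5372i, |z|^2 = 15.6957
Escaped at iteration 3

Answer: no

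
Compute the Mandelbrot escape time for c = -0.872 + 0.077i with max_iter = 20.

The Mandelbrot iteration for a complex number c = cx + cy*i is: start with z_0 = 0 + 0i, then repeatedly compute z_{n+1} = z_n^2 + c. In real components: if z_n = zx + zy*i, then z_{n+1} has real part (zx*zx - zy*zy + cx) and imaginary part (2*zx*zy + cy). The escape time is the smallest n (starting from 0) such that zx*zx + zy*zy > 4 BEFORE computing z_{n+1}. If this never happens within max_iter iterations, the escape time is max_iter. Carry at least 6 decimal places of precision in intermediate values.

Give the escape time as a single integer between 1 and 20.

z_0 = 0 + 0i, c = -0.8720 + 0.0770i
Iter 1: z = -0.8720 + 0.0770i, |z|^2 = 0.7663
Iter 2: z = -0.1175 + -0.0573i, |z|^2 = 0.0171
Iter 3: z = -0.8615 + 0.0905i, |z|^2 = 0.7503
Iter 4: z = -0.1381 + -0.0789i, |z|^2 = 0.0253
Iter 5: z = -0.8592 + 0.0988i, |z|^2 = 0.7479
Iter 6: z = -0.1436 + -0.0927i, |z|^2 = 0.0292
Iter 7: z = -0.8600 + 0.1036i, |z|^2 = 0.7503
Iter 8: z = -0.1432 + -0.1012i, |z|^2 = 0.0308
Iter 9: z = -0.8618 + 0.1060i, |z|^2 = 0.7538
Iter 10: z = -0.1406 + -0.1057i, |z|^2 = 0.0309
Iter 11: z = -0.8634 + 0.1067i, |z|^2 = 0.7568
Iter 12: z = -0.1379 + -0.1073i, |z|^2 = 0.0305
Iter 13: z = -0.8645 + 0.1066i, |z|^2 = 0.7587
Iter 14: z = -0.1360 + -0.1073i, |z|^2 = 0.0300
Iter 15: z = -0.8650 + 0.1062i, |z|^2 = 0.7595
Iter 16: z = -0.1350 + -0.1067i, |z|^2 = 0.0296
Iter 17: z = -0.8652 + 0.1058i, |z|^2 = 0.7597
Iter 18: z = -0.1347 + -0.1061i, |z|^2 = 0.0294
Iter 19: z = -0.8651 + 0.1056i, |z|^2 = 0.7596

Answer: 20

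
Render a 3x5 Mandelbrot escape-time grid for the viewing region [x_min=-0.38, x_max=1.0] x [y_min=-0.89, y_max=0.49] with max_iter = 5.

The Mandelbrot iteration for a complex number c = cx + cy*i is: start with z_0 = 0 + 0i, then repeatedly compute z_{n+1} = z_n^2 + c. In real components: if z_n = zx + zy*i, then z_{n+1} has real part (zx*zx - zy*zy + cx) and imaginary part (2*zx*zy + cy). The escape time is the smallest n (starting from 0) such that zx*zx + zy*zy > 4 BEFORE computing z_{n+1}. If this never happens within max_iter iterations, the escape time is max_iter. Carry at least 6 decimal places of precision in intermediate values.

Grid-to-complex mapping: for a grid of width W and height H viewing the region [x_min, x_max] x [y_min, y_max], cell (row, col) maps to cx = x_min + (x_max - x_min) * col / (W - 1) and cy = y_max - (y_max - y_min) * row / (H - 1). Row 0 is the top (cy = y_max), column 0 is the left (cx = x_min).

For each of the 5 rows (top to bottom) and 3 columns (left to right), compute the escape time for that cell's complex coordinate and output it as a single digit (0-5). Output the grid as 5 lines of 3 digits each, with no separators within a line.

(row=0, col=0): c = -0.3800 + 0.4900i → escape time 5
(row=0, col=1): c = 0.3100 + 0.4900i → escape time 5
(row=0, col=2): c = 1.0000 + 0.4900i → escape time 2
(row=1, col=0): c = -0.3800 + 0.1450i → escape time 5
(row=1, col=1): c = 0.3100 + 0.1450i → escape time 5
(row=1, col=2): c = 1.0000 + 0.1450i → escape time 2
(row=2, col=0): c = -0.3800 + -0.2000i → escape time 5
(row=2, col=1): c = 0.3100 + -0.2000i → escape time 5
(row=2, col=2): c = 1.0000 + -0.2000i → escape time 2
(row=3, col=0): c = -0.3800 + -0.5450i → escape time 5
(row=3, col=1): c = 0.3100 + -0.5450i → escape time 5
(row=3, col=2): c = 1.0000 + -0.5450i → escape time 2
(row=4, col=0): c = -0.3800 + -0.8900i → escape time 5
(row=4, col=1): c = 0.3100 + -0.8900i → escape time 4
(row=4, col=2): c = 1.0000 + -0.8900i → escape time 2

Answer: 552
552
552
552
542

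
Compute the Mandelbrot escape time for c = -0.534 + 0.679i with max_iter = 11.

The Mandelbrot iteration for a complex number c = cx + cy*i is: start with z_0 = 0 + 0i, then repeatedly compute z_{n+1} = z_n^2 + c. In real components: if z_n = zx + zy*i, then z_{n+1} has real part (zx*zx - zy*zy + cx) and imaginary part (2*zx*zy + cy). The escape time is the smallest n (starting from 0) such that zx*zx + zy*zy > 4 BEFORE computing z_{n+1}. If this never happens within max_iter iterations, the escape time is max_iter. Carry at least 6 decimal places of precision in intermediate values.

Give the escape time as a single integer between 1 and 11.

Answer: 11

Derivation:
z_0 = 0 + 0i, c = -0.5340 + 0.6790i
Iter 1: z = -0.5340 + 0.6790i, |z|^2 = 0.7462
Iter 2: z = -0.7099 + -0.0462i, |z|^2 = 0.5061
Iter 3: z = -0.0322 + 0.7446i, |z|^2 = 0.5554
Iter 4: z = -1.0873 + 0.6311i, |z|^2 = 1.5805
Iter 5: z = 0.2500 + -0.6933i, |z|^2 = 0.5432
Iter 6: z = -0.9522 + 0.3323i, |z|^2 = 1.0171
Iter 7: z = 0.2622 + 0.0462i, |z|^2 = 0.0709
Iter 8: z = -0.4674 + 0.7032i, |z|^2 = 0.7130
Iter 9: z = -0.8101 + 0.0217i, |z|^2 = 0.6568
Iter 10: z = 0.1218 + 0.6439i, |z|^2 = 0.4294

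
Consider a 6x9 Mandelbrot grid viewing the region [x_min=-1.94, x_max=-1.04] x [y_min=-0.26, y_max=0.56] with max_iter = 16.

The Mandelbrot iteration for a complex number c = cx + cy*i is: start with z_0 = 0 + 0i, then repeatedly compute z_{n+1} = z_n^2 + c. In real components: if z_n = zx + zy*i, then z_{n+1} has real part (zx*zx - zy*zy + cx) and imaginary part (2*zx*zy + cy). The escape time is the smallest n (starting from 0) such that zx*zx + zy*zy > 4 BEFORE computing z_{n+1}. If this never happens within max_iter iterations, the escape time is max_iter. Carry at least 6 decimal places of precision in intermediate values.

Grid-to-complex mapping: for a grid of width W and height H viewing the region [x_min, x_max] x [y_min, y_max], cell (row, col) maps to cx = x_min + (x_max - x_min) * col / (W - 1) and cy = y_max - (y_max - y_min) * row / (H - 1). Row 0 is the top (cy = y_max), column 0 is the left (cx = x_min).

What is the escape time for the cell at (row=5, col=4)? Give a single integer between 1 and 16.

z_0 = 0 + 0i, c = -1.2200 + 0.0475i
Iter 1: z = -1.2200 + 0.0475i, |z|^2 = 1.4907
Iter 2: z = 0.2661 + -0.0684i, |z|^2 = 0.0755
Iter 3: z = -1.1538 + 0.0111i, |z|^2 = 1.3315
Iter 4: z = 0.1112 + 0.0219i, |z|^2 = 0.0129
Iter 5: z = -1.2081 + 0.0524i, |z|^2 = 1.4623
Iter 6: z = 0.2368 + -0.0790i, |z|^2 = 0.0623
Iter 7: z = -1.1702 + 0.0101i, |z|^2 = 1.3694
Iter 8: z = 0.1492 + 0.0239i, |z|^2 = 0.0228
Iter 9: z = -1.1983 + 0.0546i, |z|^2 = 1.4389
Iter 10: z = 0.2129 + -0.0835i, |z|^2 = 0.0523
Iter 11: z = -1.1816 + 0.0120i, |z|^2 = 1.3964
Iter 12: z = 0.1761 + 0.0192i, |z|^2 = 0.0314
Iter 13: z = -1.1894 + 0.0543i, |z|^2 = 1.4175
Iter 14: z = 0.1916 + -0.0816i, |z|^2 = 0.0434
Iter 15: z = -1.1899 + 0.0162i, |z|^2 = 1.4162

Answer: 16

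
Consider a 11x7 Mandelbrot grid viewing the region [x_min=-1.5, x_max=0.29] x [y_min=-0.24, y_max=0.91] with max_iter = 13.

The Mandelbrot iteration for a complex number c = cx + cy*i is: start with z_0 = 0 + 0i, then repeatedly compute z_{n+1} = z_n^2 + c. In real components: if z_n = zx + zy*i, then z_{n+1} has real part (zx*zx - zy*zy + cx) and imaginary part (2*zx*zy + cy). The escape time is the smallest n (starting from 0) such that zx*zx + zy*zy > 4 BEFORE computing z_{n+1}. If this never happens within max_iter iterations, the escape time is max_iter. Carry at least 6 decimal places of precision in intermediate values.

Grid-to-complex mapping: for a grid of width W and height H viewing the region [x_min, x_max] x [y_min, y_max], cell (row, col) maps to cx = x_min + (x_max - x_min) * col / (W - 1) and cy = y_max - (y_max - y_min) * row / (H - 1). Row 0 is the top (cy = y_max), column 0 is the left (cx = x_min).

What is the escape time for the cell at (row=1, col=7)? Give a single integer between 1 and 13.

z_0 = 0 + 0i, c = -0.2470 + 0.7183i
Iter 1: z = -0.2470 + 0.7183i, |z|^2 = 0.5770
Iter 2: z = -0.7020 + 0.3635i, |z|^2 = 0.6249
Iter 3: z = 0.1137 + 0.2080i, |z|^2 = 0.0562
Iter 4: z = -0.2773 + 0.7656i, |z|^2 = 0.6631
Iter 5: z = -0.7563 + 0.2936i, |z|^2 = 0.6582
Iter 6: z = 0.2387 + 0.2742i, |z|^2 = 0.1322
Iter 7: z = -0.2652 + 0.8492i, |z|^2 = 0.7915
Iter 8: z = -0.8979 + 0.2679i, |z|^2 = 0.8779
Iter 9: z = 0.4874 + 0.2372i, |z|^2 = 0.2939
Iter 10: z = -0.0657 + 0.9496i, |z|^2 = 0.9061
Iter 11: z = -1.1444 + 0.5935i, |z|^2 = 1.6620
Iter 12: z = 0.7105 + -0.6401i, |z|^2 = 0.9145

Answer: 13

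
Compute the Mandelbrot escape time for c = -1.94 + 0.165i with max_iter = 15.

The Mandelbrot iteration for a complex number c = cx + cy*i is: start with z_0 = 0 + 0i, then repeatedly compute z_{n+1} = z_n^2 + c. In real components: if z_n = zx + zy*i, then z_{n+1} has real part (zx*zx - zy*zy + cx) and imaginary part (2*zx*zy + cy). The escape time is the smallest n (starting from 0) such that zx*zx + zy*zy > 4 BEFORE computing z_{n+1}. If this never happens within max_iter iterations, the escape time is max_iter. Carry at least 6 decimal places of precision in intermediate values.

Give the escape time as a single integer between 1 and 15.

z_0 = 0 + 0i, c = -1.9400 + 0.1650i
Iter 1: z = -1.9400 + 0.1650i, |z|^2 = 3.7908
Iter 2: z = 1.7964 + -0.4752i, |z|^2 = 3.4528
Iter 3: z = 1.0611 + -1.5423i, |z|^2 = 3.5046
Iter 4: z = -3.1926 + -3.1082i, |z|^2 = 19.8532
Escaped at iteration 4

Answer: 4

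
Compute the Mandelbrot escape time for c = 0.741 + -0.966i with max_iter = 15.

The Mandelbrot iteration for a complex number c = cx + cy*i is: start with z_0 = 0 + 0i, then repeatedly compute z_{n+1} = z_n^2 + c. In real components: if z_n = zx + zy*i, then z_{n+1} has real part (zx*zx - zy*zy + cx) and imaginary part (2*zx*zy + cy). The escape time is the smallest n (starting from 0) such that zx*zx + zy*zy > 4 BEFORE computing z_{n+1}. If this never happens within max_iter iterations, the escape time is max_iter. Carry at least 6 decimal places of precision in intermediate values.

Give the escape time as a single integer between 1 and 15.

Answer: 2

Derivation:
z_0 = 0 + 0i, c = 0.7410 + -0.9660i
Iter 1: z = 0.7410 + -0.9660i, |z|^2 = 1.4822
Iter 2: z = 0.3569 + -2.3976i, |z|^2 = 5.8759
Escaped at iteration 2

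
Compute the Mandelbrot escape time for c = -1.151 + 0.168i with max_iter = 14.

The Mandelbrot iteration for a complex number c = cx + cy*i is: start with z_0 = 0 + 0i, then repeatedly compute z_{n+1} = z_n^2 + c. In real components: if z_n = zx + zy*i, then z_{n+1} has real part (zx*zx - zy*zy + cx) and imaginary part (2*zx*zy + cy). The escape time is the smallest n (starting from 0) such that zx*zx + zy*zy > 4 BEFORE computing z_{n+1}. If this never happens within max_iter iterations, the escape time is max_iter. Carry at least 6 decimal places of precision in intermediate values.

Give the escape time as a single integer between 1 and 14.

z_0 = 0 + 0i, c = -1.1510 + 0.1680i
Iter 1: z = -1.1510 + 0.1680i, |z|^2 = 1.3530
Iter 2: z = 0.1456 + -0.2187i, |z|^2 = 0.0690
Iter 3: z = -1.1777 + 0.1043i, |z|^2 = 1.3977
Iter 4: z = 0.2250 + -0.0777i, |z|^2 = 0.0567
Iter 5: z = -1.1064 + 0.1330i, |z|^2 = 1.2419
Iter 6: z = 0.0555 + -0.1264i, |z|^2 = 0.0191
Iter 7: z = -1.1639 + 0.1540i, |z|^2 = 1.3784
Iter 8: z = 0.1800 + -0.1904i, |z|^2 = 0.0686
Iter 9: z = -1.1549 + 0.0995i, |z|^2 = 1.3436
Iter 10: z = 0.1729 + -0.0617i, |z|^2 = 0.0337
Iter 11: z = -1.1249 + 0.1467i, |z|^2 = 1.2870
Iter 12: z = 0.0930 + -0.1620i, |z|^2 = 0.0349
Iter 13: z = -1.1686 + 0.1379i, |z|^2 = 1.3846

Answer: 14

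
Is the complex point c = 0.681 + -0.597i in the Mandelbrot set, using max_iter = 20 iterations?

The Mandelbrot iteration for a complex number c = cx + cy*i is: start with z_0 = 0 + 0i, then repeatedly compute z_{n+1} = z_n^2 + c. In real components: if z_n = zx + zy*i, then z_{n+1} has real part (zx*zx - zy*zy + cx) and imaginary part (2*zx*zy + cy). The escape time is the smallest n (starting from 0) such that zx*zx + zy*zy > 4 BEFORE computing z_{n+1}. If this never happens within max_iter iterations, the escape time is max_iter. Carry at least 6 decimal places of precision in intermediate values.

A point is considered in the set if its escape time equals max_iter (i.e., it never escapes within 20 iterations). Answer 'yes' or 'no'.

Answer: no

Derivation:
z_0 = 0 + 0i, c = 0.6810 + -0.5970i
Iter 1: z = 0.6810 + -0.5970i, |z|^2 = 0.8202
Iter 2: z = 0.7884 + -1.4101i, |z|^2 = 2.6099
Iter 3: z = -0.6859 + -2.8203i, |z|^2 = 8.4248
Escaped at iteration 3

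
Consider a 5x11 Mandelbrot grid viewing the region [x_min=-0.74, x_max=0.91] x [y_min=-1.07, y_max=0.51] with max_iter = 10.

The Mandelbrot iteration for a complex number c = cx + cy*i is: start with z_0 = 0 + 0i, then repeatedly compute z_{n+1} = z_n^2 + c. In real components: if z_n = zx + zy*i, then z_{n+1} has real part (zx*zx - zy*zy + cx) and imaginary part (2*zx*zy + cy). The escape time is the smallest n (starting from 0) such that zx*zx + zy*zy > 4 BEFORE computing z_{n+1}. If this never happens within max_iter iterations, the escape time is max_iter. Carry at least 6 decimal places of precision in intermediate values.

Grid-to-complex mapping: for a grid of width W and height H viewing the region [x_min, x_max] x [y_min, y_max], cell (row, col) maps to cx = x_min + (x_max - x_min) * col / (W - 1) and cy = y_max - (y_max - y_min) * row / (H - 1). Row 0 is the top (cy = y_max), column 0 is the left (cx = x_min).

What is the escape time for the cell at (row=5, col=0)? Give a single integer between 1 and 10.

z_0 = 0 + 0i, c = -0.7400 + -0.2800i
Iter 1: z = -0.7400 + -0.2800i, |z|^2 = 0.6260
Iter 2: z = -0.2708 + 0.1344i, |z|^2 = 0.0914
Iter 3: z = -0.6847 + -0.3528i, |z|^2 = 0.5933
Iter 4: z = -0.3956 + 0.2031i, |z|^2 = 0.1978
Iter 5: z = -0.6248 + -0.4407i, |z|^2 = 0.5846
Iter 6: z = -0.5439 + 0.2707i, |z|^2 = 0.3691
Iter 7: z = -0.5174 + -0.5745i, |z|^2 = 0.5977
Iter 8: z = -0.8023 + 0.3145i, |z|^2 = 0.7425
Iter 9: z = -0.1953 + -0.7846i, |z|^2 = 0.6538

Answer: 10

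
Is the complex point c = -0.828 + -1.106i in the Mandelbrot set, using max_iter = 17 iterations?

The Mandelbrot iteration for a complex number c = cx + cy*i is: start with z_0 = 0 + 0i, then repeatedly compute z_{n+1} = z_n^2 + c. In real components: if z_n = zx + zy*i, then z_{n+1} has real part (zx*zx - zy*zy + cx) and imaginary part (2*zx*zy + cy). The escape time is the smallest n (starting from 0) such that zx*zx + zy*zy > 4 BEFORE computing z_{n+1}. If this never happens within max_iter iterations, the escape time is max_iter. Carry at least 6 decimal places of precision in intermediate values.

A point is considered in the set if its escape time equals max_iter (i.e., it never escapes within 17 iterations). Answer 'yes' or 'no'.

Answer: no

Derivation:
z_0 = 0 + 0i, c = -0.8280 + -1.1060i
Iter 1: z = -0.8280 + -1.1060i, |z|^2 = 1.9088
Iter 2: z = -1.3657 + 0.7255i, |z|^2 = 2.3914
Iter 3: z = 0.5106 + -3.0877i, |z|^2 = 9.7944
Escaped at iteration 3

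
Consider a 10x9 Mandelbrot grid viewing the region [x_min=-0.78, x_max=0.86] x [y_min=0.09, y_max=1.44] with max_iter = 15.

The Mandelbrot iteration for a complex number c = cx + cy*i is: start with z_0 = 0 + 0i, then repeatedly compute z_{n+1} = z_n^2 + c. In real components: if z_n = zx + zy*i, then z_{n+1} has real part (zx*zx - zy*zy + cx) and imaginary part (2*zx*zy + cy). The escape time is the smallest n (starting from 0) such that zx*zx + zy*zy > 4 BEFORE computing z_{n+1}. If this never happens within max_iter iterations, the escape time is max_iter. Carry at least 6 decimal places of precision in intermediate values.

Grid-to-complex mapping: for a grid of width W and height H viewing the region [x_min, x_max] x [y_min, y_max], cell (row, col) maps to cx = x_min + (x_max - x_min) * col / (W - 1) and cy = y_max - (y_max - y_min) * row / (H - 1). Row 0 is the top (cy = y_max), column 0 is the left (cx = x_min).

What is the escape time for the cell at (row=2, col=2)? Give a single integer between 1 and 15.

Answer: 4

Derivation:
z_0 = 0 + 0i, c = -0.4156 + 1.1025i
Iter 1: z = -0.4156 + 1.1025i, |z|^2 = 1.3882
Iter 2: z = -1.4584 + 0.1862i, |z|^2 = 2.1615
Iter 3: z = 1.6766 + 0.5594i, |z|^2 = 3.1240
Iter 4: z = 2.0826 + 2.9783i, |z|^2 = 13.2077
Escaped at iteration 4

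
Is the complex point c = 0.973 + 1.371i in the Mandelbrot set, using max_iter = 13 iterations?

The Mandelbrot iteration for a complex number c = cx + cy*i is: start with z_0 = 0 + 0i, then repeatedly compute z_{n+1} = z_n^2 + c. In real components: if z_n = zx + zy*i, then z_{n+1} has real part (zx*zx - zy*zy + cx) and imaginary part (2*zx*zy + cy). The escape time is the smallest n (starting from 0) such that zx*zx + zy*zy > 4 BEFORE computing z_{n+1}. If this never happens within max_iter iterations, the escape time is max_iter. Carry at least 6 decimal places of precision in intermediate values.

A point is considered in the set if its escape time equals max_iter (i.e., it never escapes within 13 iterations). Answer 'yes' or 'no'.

z_0 = 0 + 0i, c = 0.9730 + 1.3710i
Iter 1: z = 0.9730 + 1.3710i, |z|^2 = 2.8264
Iter 2: z = 0.0401 + 4.0390i, |z|^2 = 16.3149
Escaped at iteration 2

Answer: no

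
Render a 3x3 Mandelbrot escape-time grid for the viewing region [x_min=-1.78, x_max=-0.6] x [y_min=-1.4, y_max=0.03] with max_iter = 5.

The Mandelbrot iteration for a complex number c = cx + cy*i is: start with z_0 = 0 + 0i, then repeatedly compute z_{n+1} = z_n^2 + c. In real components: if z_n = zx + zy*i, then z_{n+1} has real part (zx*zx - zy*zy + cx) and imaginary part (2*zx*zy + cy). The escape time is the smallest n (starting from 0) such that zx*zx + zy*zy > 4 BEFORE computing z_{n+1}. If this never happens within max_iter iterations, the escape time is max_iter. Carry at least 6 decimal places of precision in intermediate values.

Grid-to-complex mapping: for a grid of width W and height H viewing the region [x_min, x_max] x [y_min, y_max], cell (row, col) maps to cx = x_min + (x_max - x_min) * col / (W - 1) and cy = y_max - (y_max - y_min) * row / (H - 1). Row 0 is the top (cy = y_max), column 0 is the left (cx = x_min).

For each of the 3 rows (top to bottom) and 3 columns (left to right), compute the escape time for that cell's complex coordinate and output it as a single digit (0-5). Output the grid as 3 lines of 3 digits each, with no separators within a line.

Answer: 555
335
122

Derivation:
(row=0, col=0): c = -1.7800 + 0.0300i → escape time 5
(row=0, col=1): c = -1.1900 + 0.0300i → escape time 5
(row=0, col=2): c = -0.6000 + 0.0300i → escape time 5
(row=1, col=0): c = -1.7800 + -0.6850i → escape time 3
(row=1, col=1): c = -1.1900 + -0.6850i → escape time 3
(row=1, col=2): c = -0.6000 + -0.6850i → escape time 5
(row=2, col=0): c = -1.7800 + -1.4000i → escape time 1
(row=2, col=1): c = -1.1900 + -1.4000i → escape time 2
(row=2, col=2): c = -0.6000 + -1.4000i → escape time 2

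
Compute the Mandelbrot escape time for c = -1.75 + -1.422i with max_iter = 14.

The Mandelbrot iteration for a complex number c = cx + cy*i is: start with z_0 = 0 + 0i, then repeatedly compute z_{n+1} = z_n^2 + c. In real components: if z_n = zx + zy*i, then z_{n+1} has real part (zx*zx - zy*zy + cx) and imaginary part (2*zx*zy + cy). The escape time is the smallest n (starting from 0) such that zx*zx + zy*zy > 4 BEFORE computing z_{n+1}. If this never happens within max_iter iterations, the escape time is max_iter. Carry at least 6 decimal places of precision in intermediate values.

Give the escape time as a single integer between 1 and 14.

z_0 = 0 + 0i, c = -1.7500 + -1.4220i
Iter 1: z = -1.7500 + -1.4220i, |z|^2 = 5.0846
Escaped at iteration 1

Answer: 1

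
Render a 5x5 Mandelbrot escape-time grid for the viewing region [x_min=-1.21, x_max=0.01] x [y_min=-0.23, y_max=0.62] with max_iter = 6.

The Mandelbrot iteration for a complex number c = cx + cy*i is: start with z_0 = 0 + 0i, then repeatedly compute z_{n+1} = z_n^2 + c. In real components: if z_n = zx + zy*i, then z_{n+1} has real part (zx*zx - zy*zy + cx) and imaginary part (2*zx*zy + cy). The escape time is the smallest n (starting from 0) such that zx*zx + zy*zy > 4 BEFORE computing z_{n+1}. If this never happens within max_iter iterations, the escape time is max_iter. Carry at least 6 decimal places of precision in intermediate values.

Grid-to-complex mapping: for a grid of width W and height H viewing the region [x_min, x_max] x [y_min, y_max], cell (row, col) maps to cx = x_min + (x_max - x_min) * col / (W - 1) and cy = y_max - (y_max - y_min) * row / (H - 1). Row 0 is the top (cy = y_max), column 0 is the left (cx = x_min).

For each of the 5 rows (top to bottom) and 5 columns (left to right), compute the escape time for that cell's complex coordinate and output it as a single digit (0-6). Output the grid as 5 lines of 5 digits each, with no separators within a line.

(row=0, col=0): c = -1.2100 + 0.6200i → escape time 3
(row=0, col=1): c = -0.9050 + 0.6200i → escape time 5
(row=0, col=2): c = -0.6000 + 0.6200i → escape time 6
(row=0, col=3): c = -0.2950 + 0.6200i → escape time 6
(row=0, col=4): c = 0.0100 + 0.6200i → escape time 6
(row=1, col=0): c = -1.2100 + 0.4075i → escape time 6
(row=1, col=1): c = -0.9050 + 0.4075i → escape time 6
(row=1, col=2): c = -0.6000 + 0.4075i → escape time 6
(row=1, col=3): c = -0.2950 + 0.4075i → escape time 6
(row=1, col=4): c = 0.0100 + 0.4075i → escape time 6
(row=2, col=0): c = -1.2100 + 0.1950i → escape time 6
(row=2, col=1): c = -0.9050 + 0.1950i → escape time 6
(row=2, col=2): c = -0.6000 + 0.1950i → escape time 6
(row=2, col=3): c = -0.2950 + 0.1950i → escape time 6
(row=2, col=4): c = 0.0100 + 0.1950i → escape time 6
(row=3, col=0): c = -1.2100 + -0.0175i → escape time 6
(row=3, col=1): c = -0.9050 + -0.0175i → escape time 6
(row=3, col=2): c = -0.6000 + -0.0175i → escape time 6
(row=3, col=3): c = -0.2950 + -0.0175i → escape time 6
(row=3, col=4): c = 0.0100 + -0.0175i → escape time 6
(row=4, col=0): c = -1.2100 + -0.2300i → escape time 6
(row=4, col=1): c = -0.9050 + -0.2300i → escape time 6
(row=4, col=2): c = -0.6000 + -0.2300i → escape time 6
(row=4, col=3): c = -0.2950 + -0.2300i → escape time 6
(row=4, col=4): c = 0.0100 + -0.2300i → escape time 6

Answer: 35666
66666
66666
66666
66666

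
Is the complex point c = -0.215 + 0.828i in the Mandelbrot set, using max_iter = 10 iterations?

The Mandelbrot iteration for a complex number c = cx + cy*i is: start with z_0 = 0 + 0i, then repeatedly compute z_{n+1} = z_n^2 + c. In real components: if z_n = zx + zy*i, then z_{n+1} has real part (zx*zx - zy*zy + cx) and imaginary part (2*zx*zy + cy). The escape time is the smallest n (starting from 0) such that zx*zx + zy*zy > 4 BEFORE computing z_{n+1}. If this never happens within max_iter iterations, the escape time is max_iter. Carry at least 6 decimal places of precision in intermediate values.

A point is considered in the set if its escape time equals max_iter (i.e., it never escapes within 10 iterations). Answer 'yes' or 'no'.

z_0 = 0 + 0i, c = -0.2150 + 0.8280i
Iter 1: z = -0.2150 + 0.8280i, |z|^2 = 0.7318
Iter 2: z = -0.8544 + 0.4720i, |z|^2 = 0.9527
Iter 3: z = 0.2922 + 0.0216i, |z|^2 = 0.0858
Iter 4: z = -0.1301 + 0.8406i, |z|^2 = 0.7235
Iter 5: z = -0.9047 + 0.6093i, |z|^2 = 1.1897
Iter 6: z = 0.2322 + -0.2744i, |z|^2 = 0.1292
Iter 7: z = -0.2364 + 0.7006i, |z|^2 = 0.5467
Iter 8: z = -0.6499 + 0.4968i, |z|^2 = 0.6692
Iter 9: z = -0.0394 + 0.1823i, |z|^2 = 0.0348
Did not escape in 10 iterations → in set

Answer: yes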